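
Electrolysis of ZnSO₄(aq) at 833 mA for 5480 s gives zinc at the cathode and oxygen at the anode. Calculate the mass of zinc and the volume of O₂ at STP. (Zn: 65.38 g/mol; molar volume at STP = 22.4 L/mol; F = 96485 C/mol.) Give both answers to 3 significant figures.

1.55 g Zn; 0.265 L O₂

Q = 0.833 × 5480 = 4565 C; n(e⁻) = 4565 / 96485 = 0.04731 mol
Cathode: Zn²⁺ + 2e⁻ → Zn → n(Zn) = 0.04731/2 = 0.02366 mol → 1.55 g
Anode: 2H₂O → O₂ + 4H⁺ + 4e⁻ → n(O₂) = 0.04731/4 = 0.01183 mol → 0.265 L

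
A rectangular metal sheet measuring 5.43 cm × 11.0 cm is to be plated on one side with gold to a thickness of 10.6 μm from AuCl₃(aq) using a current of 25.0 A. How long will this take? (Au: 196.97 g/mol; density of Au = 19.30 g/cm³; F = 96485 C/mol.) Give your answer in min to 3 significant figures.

1.20 min

Plated area = 5.43 × 11.0 = 59.73 cm²
Volume = 59.73 × 10.6×10⁻⁴ cm = 0.06331 cm³
m(Au) = 0.06331 × 19.30 = 1.222 g
n(Au) = 1.222 / 196.97 = 0.006204 mol; n(e⁻) = 3 × 0.006204 = 0.01861 mol
Q = 0.01861 × 96485 = 1796 C
t = 1796 / 25.0 = 71.84 s = 1.20 min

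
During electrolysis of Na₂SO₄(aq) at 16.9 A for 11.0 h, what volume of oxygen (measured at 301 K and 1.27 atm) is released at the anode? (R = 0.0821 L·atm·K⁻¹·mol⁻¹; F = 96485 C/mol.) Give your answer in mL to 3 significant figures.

33700 mL

Q = It = 16.9 × 39600 = 6.692×10^5 C
n(e⁻) = Q/F = 6.692×10^5/96485 = 6.936 mol
2H₂O → O₂ + 4H⁺ + 4e⁻, so n(O₂) = 6.936 / 4 = 1.734 mol
V = nRT/P = 1.734 × 0.0821 × 301 / 1.27 = 33.74 L
= 33700 mL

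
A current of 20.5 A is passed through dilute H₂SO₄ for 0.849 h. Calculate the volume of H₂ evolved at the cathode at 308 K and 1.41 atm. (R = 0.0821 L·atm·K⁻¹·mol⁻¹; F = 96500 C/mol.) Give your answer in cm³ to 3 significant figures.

5820 cm³

Q = It = 20.5 × 3056.4 = 62660 C
n(e⁻) = 62660 / 96500 = 0.6493 mol
2H⁺ + 2e⁻ → H₂, so n(H₂) = 0.6493 / 2 = 0.3247 mol
V = nRT/P = 0.3247 × 0.0821 × 308 / 1.41 = 5.823 L
= 5820 cm³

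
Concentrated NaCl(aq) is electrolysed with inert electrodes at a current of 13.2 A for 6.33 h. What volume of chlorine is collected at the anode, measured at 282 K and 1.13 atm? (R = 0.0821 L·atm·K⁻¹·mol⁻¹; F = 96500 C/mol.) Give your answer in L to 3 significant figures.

31.9 L

Charge passed = 13.2 × 22788 = 3.008×10^5 C
Moles of electrons = 3.008×10^5 / 96500 = 3.117 mol
2Cl⁻ → Cl₂ + 2e⁻, so n(Cl₂) = 3.117 / 2 = 1.559 mol
V = nRT/P = 1.559 × 0.0821 × 282 / 1.13 = 31.94 L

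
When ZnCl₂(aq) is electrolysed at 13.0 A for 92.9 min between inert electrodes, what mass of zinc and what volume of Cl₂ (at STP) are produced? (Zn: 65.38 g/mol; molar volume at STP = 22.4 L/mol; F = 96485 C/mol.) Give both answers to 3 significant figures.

24.6 g Zn; 8.41 L Cl₂

Q = 13.0 × 5574 = 72460 C; n(e⁻) = 72460 / 96485 = 0.7510 mol
Cathode: Zn²⁺ + 2e⁻ → Zn → n(Zn) = 0.7510/2 = 0.3755 mol → 24.6 g
Anode: 2Cl⁻ → Cl₂ + 2e⁻ → n(Cl₂) = 0.7510/2 = 0.3755 mol → 8.41 L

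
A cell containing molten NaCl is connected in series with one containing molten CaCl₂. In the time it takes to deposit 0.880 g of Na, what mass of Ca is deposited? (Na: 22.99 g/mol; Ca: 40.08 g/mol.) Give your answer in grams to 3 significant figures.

n(Na) = 0.880 / 22.99 = 0.03828 mol
Na⁺ + e⁻ → Na, so n(e⁻) = 0.03828 mol
In series, the same 0.03828 mol of electrons flows through the second cell.
Ca²⁺ + 2e⁻ → Ca, so n(Ca) = 0.03828 / 2 = 0.01914 mol
m(Ca) = 0.01914 × 40.08 = 0.767 g

0.767 g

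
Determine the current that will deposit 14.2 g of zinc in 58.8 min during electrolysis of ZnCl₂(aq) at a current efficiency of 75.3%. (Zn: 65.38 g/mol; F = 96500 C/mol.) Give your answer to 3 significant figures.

n(Zn) = 14.2 / 65.38 = 0.2172 mol
Zn²⁺ + 2e⁻ → Zn, so n(e⁻) = 2 × 0.2172 = 0.4344 mol
Q = 0.4344 × 96500 / 0.753 = 55670 C
I = Q / t = 55670 / 3528 s = 15.8 A

15.8 A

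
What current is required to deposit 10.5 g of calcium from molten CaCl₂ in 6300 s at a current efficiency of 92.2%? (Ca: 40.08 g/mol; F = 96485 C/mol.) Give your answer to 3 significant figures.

n(Ca) = 10.5 / 40.08 = 0.2620 mol
Ca²⁺ + 2e⁻ → Ca, so n(e⁻) = 2 × 0.2620 = 0.5240 mol
Q = 0.5240 × 96485 / 0.922 = 54840 C
I = Q / t = 54840 / 6300 s = 8.70 A

8.70 A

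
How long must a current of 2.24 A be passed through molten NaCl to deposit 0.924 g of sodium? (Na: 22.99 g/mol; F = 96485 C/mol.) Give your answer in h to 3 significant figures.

0.481 h

n(Na) = 0.924 / 22.99 = 0.04019 mol
Na⁺ + e⁻ → Na, so n(e⁻) = 0.04019 mol
Q = 0.04019 × 96485 = 3878 C
t = Q / I = 3878 / 2.24 = 1731 s = 0.481 h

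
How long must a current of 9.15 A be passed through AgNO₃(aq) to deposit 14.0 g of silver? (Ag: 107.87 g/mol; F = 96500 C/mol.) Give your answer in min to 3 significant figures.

n(Ag) = 14.0 / 107.87 = 0.1298 mol
Ag⁺ + e⁻ → Ag, so n(e⁻) = 0.1298 mol
Q = 0.1298 × 96500 = 12530 C
t = Q / I = 12530 / 9.15 = 1369 s = 22.8 min

22.8 min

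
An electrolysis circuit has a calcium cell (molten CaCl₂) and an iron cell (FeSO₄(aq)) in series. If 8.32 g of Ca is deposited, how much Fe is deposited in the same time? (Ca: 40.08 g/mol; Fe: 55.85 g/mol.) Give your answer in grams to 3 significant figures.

n(Ca) = 8.32 / 40.08 = 0.2076 mol
Ca²⁺ + 2e⁻ → Ca, so n(e⁻) = 2 × 0.2076 = 0.4152 mol
The cells are in series, so the same charge (and hence the same n(e⁻) = 0.4152 mol) passes through both.
Fe²⁺ + 2e⁻ → Fe, so n(Fe) = 0.4152 / 2 = 0.2076 mol
m(Fe) = 0.2076 × 55.85 = 11.6 g

11.6 g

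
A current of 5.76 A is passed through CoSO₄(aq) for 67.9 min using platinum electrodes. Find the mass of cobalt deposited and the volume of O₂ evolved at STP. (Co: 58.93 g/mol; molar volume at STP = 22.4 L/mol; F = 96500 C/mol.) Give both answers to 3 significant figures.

7.17 g Co; 1.36 L O₂

Q = 5.76 × 4074 = 23470 C; n(e⁻) = 23470 / 96500 = 0.2432 mol
Cathode: Co²⁺ + 2e⁻ → Co → n(Co) = 0.2432/2 = 0.1216 mol → 7.17 g
Anode: 2H₂O → O₂ + 4H⁺ + 4e⁻ → n(O₂) = 0.2432/4 = 0.06080 mol → 1.36 L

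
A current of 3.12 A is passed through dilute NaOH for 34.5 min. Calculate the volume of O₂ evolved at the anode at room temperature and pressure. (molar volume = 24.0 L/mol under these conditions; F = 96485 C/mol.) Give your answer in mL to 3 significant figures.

Charge passed = 3.12 × 2070 = 6458 C
Moles of electrons = 6458 / 96485 = 0.06693 mol
2H₂O → O₂ + 4H⁺ + 4e⁻, so n(O₂) = 0.06693 / 4 = 0.01673 mol
V = 0.01673 × 24.0 = 0.4015 L
= 402 mL

402 mL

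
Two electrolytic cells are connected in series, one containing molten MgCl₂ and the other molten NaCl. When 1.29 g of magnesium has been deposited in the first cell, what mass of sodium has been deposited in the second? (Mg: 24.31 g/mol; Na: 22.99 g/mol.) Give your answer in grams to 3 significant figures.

2.44 g

n(Mg) = 1.29 / 24.31 = 0.05306 mol
Mg²⁺ + 2e⁻ → Mg, so n(e⁻) = 2 × 0.05306 = 0.1061 mol
The cells are in series, so the same charge (and hence the same n(e⁻) = 0.1061 mol) passes through both.
Na⁺ + e⁻ → Na, so n(Na) = 0.1061 mol
m(Na) = 0.1061 × 22.99 = 2.44 g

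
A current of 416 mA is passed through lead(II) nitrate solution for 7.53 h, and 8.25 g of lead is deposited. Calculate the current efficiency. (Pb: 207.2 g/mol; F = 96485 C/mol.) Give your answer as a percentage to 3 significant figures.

Q = 0.416 × 27108 = 11280 C
n(e⁻) = 11280 / 96485 = 0.1169 mol
Pb²⁺ + 2e⁻ → Pb, so theoretical n(Pb) = 0.05845 mol → 12.11 g
Efficiency = 8.25 / 12.11 = 0.6813 = 68.1%

68.1%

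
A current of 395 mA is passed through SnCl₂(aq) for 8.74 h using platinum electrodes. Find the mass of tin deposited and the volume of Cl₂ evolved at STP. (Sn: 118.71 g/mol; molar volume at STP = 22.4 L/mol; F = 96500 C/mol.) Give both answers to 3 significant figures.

7.64 g Sn; 1.44 L Cl₂

Q = 0.395 × 31464 = 12430 C; n(e⁻) = 12430 / 96500 = 0.1288 mol
Cathode: Sn²⁺ + 2e⁻ → Sn → n(Sn) = 0.1288/2 = 0.06440 mol → 7.64 g
Anode: 2Cl⁻ → Cl₂ + 2e⁻ → n(Cl₂) = 0.1288/2 = 0.06440 mol → 1.44 L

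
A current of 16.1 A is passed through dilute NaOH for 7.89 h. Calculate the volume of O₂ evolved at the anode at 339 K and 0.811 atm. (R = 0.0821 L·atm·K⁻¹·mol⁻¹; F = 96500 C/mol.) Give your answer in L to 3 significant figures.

Q = 16.1 A × 28404 s = 4.573×10^5 C
n(e⁻) = 4.573×10^5 / 96500 = 4.739 mol
2H₂O → O₂ + 4H⁺ + 4e⁻, so n(O₂) = 4.739 / 4 = 1.185 mol
V = nRT/P = 1.185 × 0.0821 × 339 / 0.811 = 40.67 L

40.7 L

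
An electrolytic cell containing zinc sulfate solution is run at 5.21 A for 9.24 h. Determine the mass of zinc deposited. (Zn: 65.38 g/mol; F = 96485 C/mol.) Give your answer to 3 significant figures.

58.7 g

Q = 5.21 A × 33264 s = 1.733×10^5 C
n(e⁻) = 1.733×10^5 / 96485 = 1.796 mol
Zn²⁺ + 2e⁻ → Zn, so n(Zn) = 1.796 / 2 = 0.8980 mol
m = 0.8980 × 65.38 = 58.7 g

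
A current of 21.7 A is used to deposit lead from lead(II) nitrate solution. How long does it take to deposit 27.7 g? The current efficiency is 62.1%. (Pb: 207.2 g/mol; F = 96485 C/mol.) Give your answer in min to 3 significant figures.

n(Pb) = 27.7 / 207.2 = 0.1337 mol
Pb²⁺ + 2e⁻ → Pb, so n(e⁻) = 2 × 0.1337 = 0.2674 mol
Q = 0.2674 × 96485 / 0.621 = 41550 C
t = Q / I = 41550 / 21.7 = 1915 s = 31.9 min

31.9 min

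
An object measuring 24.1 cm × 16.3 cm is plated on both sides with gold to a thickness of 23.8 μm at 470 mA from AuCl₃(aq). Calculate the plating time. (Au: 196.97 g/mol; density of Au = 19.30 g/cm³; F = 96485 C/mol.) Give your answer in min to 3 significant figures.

1880 min

Plated area = 2 × 24.1 × 16.3 = 785.7 cm²
Volume = 785.7 × 23.8×10⁻⁴ cm = 1.870 cm³
m(Au) = 1.870 × 19.30 = 36.09 g
n(Au) = 36.09 / 196.97 = 0.1832 mol; n(e⁻) = 3 × 0.1832 = 0.5496 mol
Q = 0.5496 × 96485 = 53030 C
t = 53030 / 0.470 = 1.128×10^5 s = 1880 min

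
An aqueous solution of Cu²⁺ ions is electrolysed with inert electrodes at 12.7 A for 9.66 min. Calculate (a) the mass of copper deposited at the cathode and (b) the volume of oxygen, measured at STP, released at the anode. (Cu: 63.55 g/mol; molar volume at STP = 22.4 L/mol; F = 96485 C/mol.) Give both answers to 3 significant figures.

Q = 12.7 × 579.6 = 7361 C; n(e⁻) = 7361 / 96485 = 0.07629 mol
Cathode: Cu²⁺ + 2e⁻ → Cu → n(Cu) = 0.07629/2 = 0.03815 mol → 2.42 g
Anode: 2H₂O → O₂ + 4H⁺ + 4e⁻ → n(O₂) = 0.07629/4 = 0.01907 mol → 0.427 L

2.42 g Cu; 0.427 L O₂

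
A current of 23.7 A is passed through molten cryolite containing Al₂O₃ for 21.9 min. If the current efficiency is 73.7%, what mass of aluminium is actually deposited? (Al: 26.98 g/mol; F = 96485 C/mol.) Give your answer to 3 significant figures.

2.14 g

Q = 23.7 × 1314 = 31140 C
n(e⁻) = 31140 / 96485 = 0.3227 mol
Al³⁺ + 3e⁻ → Al, so theoretical m(Al) = 0.1076 × 26.98 = 2.903 g
Actual mass = 73.7% × 2.903 = 2.14 g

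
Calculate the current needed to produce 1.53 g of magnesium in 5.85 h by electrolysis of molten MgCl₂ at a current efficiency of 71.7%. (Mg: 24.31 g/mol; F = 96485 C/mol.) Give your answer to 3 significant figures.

0.804 A

n(Mg) = 1.53 / 24.31 = 0.06294 mol
Mg²⁺ + 2e⁻ → Mg, so n(e⁻) = 2 × 0.06294 = 0.1259 mol
Q = 0.1259 × 96485 / 0.717 = 16940 C
I = Q / t = 16940 / 21060 s = 0.804 A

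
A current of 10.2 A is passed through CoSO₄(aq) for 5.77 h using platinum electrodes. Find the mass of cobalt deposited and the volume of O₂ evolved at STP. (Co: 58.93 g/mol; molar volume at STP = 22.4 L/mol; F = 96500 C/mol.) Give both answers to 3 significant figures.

Q = 10.2 × 20772 = 2.119×10^5 C; n(e⁻) = 2.119×10^5 / 96500 = 2.196 mol
Cathode: Co²⁺ + 2e⁻ → Co → n(Co) = 2.196/2 = 1.098 mol → 64.7 g
Anode: 2H₂O → O₂ + 4H⁺ + 4e⁻ → n(O₂) = 2.196/4 = 0.5490 mol → 12.3 L

64.7 g Co; 12.3 L O₂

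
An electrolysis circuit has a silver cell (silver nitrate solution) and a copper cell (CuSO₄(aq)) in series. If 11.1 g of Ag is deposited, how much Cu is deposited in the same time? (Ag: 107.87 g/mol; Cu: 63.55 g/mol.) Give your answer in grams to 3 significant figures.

3.27 g

n(Ag) = 11.1 / 107.87 = 0.1029 mol
Ag⁺ + e⁻ → Ag, so n(e⁻) = 0.1029 mol
Same current for the same time ⇒ same n(e⁻) = 0.1029 mol in both cells.
Cu²⁺ + 2e⁻ → Cu, so n(Cu) = 0.1029 / 2 = 0.05145 mol
m(Cu) = 0.05145 × 63.55 = 3.27 g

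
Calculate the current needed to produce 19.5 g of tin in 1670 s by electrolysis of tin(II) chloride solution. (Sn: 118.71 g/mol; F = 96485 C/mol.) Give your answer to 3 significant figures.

19.0 A

n(Sn) = 19.5 / 118.71 = 0.1643 mol
Sn²⁺ + 2e⁻ → Sn, so n(e⁻) = 2 × 0.1643 = 0.3286 mol
Q = 0.3286 × 96485 = 31700 C
I = Q / t = 31700 / 1670 s = 19.0 A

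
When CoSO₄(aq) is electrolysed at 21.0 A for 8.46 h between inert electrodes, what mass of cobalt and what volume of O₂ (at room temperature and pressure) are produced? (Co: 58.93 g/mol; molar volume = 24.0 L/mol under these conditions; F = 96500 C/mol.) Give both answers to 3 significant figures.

Q = 21.0 × 30456 = 6.396×10^5 C; n(e⁻) = 6.396×10^5 / 96500 = 6.628 mol
Cathode: Co²⁺ + 2e⁻ → Co → n(Co) = 6.628/2 = 3.314 mol → 195 g
Anode: 2H₂O → O₂ + 4H⁺ + 4e⁻ → n(O₂) = 6.628/4 = 1.657 mol → 39.8 L

195 g Co; 39.8 L O₂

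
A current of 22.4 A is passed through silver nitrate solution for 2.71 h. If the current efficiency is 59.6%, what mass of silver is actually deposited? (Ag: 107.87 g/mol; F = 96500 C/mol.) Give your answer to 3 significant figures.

Q = 22.4 × 9756 = 2.185×10^5 C
n(e⁻) = 2.185×10^5 / 96500 = 2.264 mol
Ag⁺ + e⁻ → Ag, so theoretical m(Ag) = 2.264 × 107.87 = 244.2 g
Actual mass = 59.6% × 244.2 = 146 g

146 g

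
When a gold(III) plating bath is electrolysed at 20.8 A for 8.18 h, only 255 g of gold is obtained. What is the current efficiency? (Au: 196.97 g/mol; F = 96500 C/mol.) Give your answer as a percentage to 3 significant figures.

Q = 20.8 × 29448 = 6.125×10^5 C
n(e⁻) = 6.125×10^5 / 96500 = 6.347 mol
Au³⁺ + 3e⁻ → Au, so theoretical n(Au) = 2.116 mol → 416.8 g
Efficiency = 255 / 416.8 = 0.6118 = 61.2%

61.2%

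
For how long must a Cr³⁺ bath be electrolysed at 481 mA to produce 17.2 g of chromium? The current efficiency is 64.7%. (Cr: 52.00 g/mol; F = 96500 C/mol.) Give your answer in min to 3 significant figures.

n(Cr) = 17.2 / 52.00 = 0.3308 mol
Cr³⁺ + 3e⁻ → Cr, so n(e⁻) = 3 × 0.3308 = 0.9924 mol
Q = 0.9924 × 96500 / 0.647 = 1.480×10^5 C
t = Q / I = 1.480×10^5 / 0.481 = 3.077×10^5 s = 5130 min

5130 min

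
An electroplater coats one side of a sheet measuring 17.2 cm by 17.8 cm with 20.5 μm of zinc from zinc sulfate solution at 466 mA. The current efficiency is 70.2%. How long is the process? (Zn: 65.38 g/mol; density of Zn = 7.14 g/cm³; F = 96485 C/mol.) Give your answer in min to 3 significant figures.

Plated area = 17.2 × 17.8 = 306.2 cm²
Volume = 306.2 × 20.5×10⁻⁴ cm = 0.6277 cm³
m(Zn) = 0.6277 × 7.14 = 4.482 g
n(Zn) = 4.482 / 65.38 = 0.06855 mol; n(e⁻) = 2 × 0.06855 = 0.1371 mol
Q = 0.1371 × 96485 / 0.702 = 18840 C
t = 18840 / 0.466 = 40430 s = 674 min

674 min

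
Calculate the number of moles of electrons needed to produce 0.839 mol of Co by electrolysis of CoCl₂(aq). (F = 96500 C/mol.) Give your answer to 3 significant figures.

1.68 mol

Co²⁺ + 2e⁻ → Co, so n(e⁻) = 2 × 0.839 = 1.678 mol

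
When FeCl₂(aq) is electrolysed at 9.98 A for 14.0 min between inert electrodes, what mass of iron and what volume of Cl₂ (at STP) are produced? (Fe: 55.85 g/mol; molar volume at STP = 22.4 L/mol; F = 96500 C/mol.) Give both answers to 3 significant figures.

2.43 g Fe; 0.973 L Cl₂

Q = 9.98 × 840 = 8383 C; n(e⁻) = 8383 / 96500 = 0.08687 mol
Cathode: Fe²⁺ + 2e⁻ → Fe → n(Fe) = 0.08687/2 = 0.04344 mol → 2.43 g
Anode: 2Cl⁻ → Cl₂ + 2e⁻ → n(Cl₂) = 0.08687/2 = 0.04344 mol → 0.973 L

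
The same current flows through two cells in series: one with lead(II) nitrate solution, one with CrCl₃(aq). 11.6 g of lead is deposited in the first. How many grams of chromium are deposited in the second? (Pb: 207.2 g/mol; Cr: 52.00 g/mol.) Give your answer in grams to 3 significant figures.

n(Pb) = 11.6 / 207.2 = 0.05598 mol
Pb²⁺ + 2e⁻ → Pb, so n(e⁻) = 2 × 0.05598 = 0.1120 mol
In series, the same 0.1120 mol of electrons flows through the second cell.
Cr³⁺ + 3e⁻ → Cr, so n(Cr) = 0.1120 / 3 = 0.03733 mol
m(Cr) = 0.03733 × 52.00 = 1.94 g

1.94 g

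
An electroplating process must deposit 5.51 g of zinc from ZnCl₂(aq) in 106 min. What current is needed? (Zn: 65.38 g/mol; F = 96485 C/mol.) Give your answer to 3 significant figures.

2.56 A

n(Zn) = 5.51 / 65.38 = 0.08428 mol
Zn²⁺ + 2e⁻ → Zn, so n(e⁻) = 2 × 0.08428 = 0.1686 mol
Q = 0.1686 × 96485 = 16270 C
I = Q / t = 16270 / 6360 s = 2.56 A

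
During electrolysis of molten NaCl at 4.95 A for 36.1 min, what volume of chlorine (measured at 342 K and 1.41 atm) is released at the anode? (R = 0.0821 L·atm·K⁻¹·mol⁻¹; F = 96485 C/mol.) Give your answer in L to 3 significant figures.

Q = 4.95 A × 2166 s = 10720 C
n(e⁻) = Q/F = 10720/96485 = 0.1111 mol
2Cl⁻ → Cl₂ + 2e⁻, so n(Cl₂) = 0.1111 / 2 = 0.05555 mol
V = nRT/P = 0.05555 × 0.0821 × 342 / 1.41 = 1.106 L

1.11 L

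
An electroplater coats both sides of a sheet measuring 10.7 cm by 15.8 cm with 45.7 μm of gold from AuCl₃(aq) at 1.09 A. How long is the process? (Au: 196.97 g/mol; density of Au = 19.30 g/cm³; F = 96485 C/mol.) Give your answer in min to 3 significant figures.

670 min

Plated area = 2 × 10.7 × 15.8 = 338.1 cm²
Volume = 338.1 × 45.7×10⁻⁴ cm = 1.545 cm³
m(Au) = 1.545 × 19.30 = 29.82 g
n(Au) = 29.82 / 196.97 = 0.1514 mol; n(e⁻) = 3 × 0.1514 = 0.4542 mol
Q = 0.4542 × 96485 = 43820 C
t = 43820 / 1.09 = 40200 s = 670 min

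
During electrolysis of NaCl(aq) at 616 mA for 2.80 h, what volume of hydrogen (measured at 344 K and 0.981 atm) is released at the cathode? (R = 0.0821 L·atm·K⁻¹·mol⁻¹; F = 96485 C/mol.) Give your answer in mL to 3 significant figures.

Charge passed = 0.616 × 10080 = 6209 C
n(e⁻) = 6209 / 96485 = 0.06435 mol
2H⁺ + 2e⁻ → H₂, so n(H₂) = 0.06435 / 2 = 0.03218 mol
V = nRT/P = 0.03218 × 0.0821 × 344 / 0.981 = 0.9264 L
= 926 mL

926 mL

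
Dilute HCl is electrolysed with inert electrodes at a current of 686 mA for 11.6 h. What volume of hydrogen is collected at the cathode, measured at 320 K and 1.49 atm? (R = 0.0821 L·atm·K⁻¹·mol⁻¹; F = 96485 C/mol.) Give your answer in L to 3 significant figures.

2.62 L

Q = It = 0.686 × 41760 = 28650 C
n(e⁻) = Q/F = 28650/96485 = 0.2969 mol
2H⁺ + 2e⁻ → H₂, so n(H₂) = 0.2969 / 2 = 0.1485 mol
V = nRT/P = 0.1485 × 0.0821 × 320 / 1.49 = 2.618 L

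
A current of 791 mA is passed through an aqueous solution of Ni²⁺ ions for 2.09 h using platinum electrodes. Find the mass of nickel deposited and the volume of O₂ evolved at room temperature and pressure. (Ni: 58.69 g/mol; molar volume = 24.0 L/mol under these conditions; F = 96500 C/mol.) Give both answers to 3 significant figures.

Q = 0.791 × 7524 = 5951 C; n(e⁻) = 5951 / 96500 = 0.06167 mol
Cathode: Ni²⁺ + 2e⁻ → Ni → n(Ni) = 0.06167/2 = 0.03084 mol → 1.81 g
Anode: 2H₂O → O₂ + 4H⁺ + 4e⁻ → n(O₂) = 0.06167/4 = 0.01542 mol → 0.370 L

1.81 g Ni; 0.370 L O₂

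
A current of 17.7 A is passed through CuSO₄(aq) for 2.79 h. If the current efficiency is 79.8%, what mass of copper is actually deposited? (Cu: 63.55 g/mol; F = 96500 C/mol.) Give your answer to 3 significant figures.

46.7 g

Q = 17.7 × 10044 = 1.778×10^5 C
n(e⁻) = 1.778×10^5 / 96500 = 1.842 mol
Cu²⁺ + 2e⁻ → Cu, so theoretical m(Cu) = 0.9210 × 63.55 = 58.53 g
Actual mass = 79.8% × 58.53 = 46.7 g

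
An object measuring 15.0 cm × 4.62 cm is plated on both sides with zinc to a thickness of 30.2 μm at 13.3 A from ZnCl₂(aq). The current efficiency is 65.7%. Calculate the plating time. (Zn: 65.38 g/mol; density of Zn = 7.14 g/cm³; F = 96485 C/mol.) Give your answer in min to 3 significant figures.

Plated area = 2 × 15.0 × 4.62 = 138.6 cm²
Volume = 138.6 × 30.2×10⁻⁴ cm = 0.4186 cm³
m(Zn) = 0.4186 × 7.14 = 2.989 g
n(Zn) = 2.989 / 65.38 = 0.04572 mol; n(e⁻) = 2 × 0.04572 = 0.09144 mol
Q = 0.09144 × 96485 / 0.657 = 13430 C
t = 13430 / 13.3 = 1010 s = 16.8 min

16.8 min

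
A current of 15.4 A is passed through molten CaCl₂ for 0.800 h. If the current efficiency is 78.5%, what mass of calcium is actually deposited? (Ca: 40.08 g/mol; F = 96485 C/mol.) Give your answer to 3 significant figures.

7.23 g

Q = 15.4 × 2880 = 44350 C
n(e⁻) = 44350 / 96485 = 0.4597 mol
Ca²⁺ + 2e⁻ → Ca, so theoretical m(Ca) = 0.2299 × 40.08 = 9.214 g
Actual mass = 78.5% × 9.214 = 7.23 g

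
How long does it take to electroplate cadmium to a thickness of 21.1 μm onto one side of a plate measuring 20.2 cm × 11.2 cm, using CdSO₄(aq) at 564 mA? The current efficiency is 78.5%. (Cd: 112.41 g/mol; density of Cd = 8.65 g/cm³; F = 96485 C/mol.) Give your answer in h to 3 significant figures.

Plated area = 20.2 × 11.2 = 226.2 cm²
Volume = 226.2 × 21.1×10⁻⁴ cm = 0.4773 cm³
m(Cd) = 0.4773 × 8.65 = 4.129 g
n(Cd) = 4.129 / 112.41 = 0.03673 mol; n(e⁻) = 2 × 0.03673 = 0.07346 mol
Q = 0.07346 × 96485 / 0.785 = 9029 C
t = 9029 / 0.564 = 16010 s = 4.45 h

4.45 h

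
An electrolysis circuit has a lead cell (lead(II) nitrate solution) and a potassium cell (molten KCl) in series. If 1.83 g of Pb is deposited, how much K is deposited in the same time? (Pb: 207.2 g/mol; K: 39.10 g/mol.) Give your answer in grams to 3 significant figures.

n(Pb) = 1.83 / 207.2 = 0.008832 mol
Pb²⁺ + 2e⁻ → Pb, so n(e⁻) = 2 × 0.008832 = 0.01766 mol
Since the cells are in series, n(e⁻) in the K cell is also 0.01766 mol.
K⁺ + e⁻ → K, so n(K) = 0.01766 mol
m(K) = 0.01766 × 39.10 = 0.691 g

0.691 g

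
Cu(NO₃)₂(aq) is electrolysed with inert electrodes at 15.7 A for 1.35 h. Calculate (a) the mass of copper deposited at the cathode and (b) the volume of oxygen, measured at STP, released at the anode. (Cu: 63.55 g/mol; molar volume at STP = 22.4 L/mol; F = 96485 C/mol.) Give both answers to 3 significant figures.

Q = 15.7 × 4860 = 76300 C; n(e⁻) = 76300 / 96485 = 0.7908 mol
Cathode: Cu²⁺ + 2e⁻ → Cu → n(Cu) = 0.7908/2 = 0.3954 mol → 25.1 g
Anode: 2H₂O → O₂ + 4H⁺ + 4e⁻ → n(O₂) = 0.7908/4 = 0.1977 mol → 4.43 L

25.1 g Cu; 4.43 L O₂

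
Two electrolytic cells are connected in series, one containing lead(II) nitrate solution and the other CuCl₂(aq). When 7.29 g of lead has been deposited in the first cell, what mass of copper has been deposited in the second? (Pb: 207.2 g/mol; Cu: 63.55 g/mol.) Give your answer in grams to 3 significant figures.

2.24 g

n(Pb) = 7.29 / 207.2 = 0.03518 mol
Pb²⁺ + 2e⁻ → Pb, so n(e⁻) = 2 × 0.03518 = 0.07036 mol
The cells are in series, so the same charge (and hence the same n(e⁻) = 0.07036 mol) passes through both.
Cu²⁺ + 2e⁻ → Cu, so n(Cu) = 0.07036 / 2 = 0.03518 mol
m(Cu) = 0.03518 × 63.55 = 2.24 g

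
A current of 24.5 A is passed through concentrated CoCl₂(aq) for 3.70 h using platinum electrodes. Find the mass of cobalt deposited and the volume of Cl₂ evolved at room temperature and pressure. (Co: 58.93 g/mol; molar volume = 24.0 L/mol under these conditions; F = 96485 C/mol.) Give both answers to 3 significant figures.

99.7 g Co; 40.6 L Cl₂

Q = 24.5 × 13320 = 3.263×10^5 C; n(e⁻) = 3.263×10^5 / 96485 = 3.382 mol
Cathode: Co²⁺ + 2e⁻ → Co → n(Co) = 3.382/2 = 1.691 mol → 99.7 g
Anode: 2Cl⁻ → Cl₂ + 2e⁻ → n(Cl₂) = 3.382/2 = 1.691 mol → 40.6 L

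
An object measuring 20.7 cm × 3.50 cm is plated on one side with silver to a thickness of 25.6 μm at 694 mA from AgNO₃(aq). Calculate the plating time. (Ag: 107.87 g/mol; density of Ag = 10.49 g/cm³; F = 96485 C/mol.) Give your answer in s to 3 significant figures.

2510 s

Plated area = 20.7 × 3.50 = 72.45 cm²
Volume = 72.45 × 25.6×10⁻⁴ cm = 0.1855 cm³
m(Ag) = 0.1855 × 10.49 = 1.946 g
n(Ag) = 1.946 / 107.87 = 0.01804 mol; n(e⁻) = 0.01804 mol
Q = 0.01804 × 96485 = 1741 C
t = 1741 / 0.694 = 2509 s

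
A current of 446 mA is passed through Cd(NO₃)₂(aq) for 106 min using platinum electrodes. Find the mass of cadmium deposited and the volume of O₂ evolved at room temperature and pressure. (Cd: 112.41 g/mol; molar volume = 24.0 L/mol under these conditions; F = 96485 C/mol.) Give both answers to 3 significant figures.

1.65 g Cd; 0.176 L O₂

Q = 0.446 × 6360 = 2837 C; n(e⁻) = 2837 / 96485 = 0.02940 mol
Cathode: Cd²⁺ + 2e⁻ → Cd → n(Cd) = 0.02940/2 = 0.01470 mol → 1.65 g
Anode: 2H₂O → O₂ + 4H⁺ + 4e⁻ → n(O₂) = 0.02940/4 = 0.007350 mol → 0.176 L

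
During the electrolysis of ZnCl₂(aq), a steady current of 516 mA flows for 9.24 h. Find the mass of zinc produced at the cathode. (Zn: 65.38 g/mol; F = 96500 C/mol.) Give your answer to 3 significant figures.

5.81 g

Q = 0.516 A × 33264 s = 17160 C
Moles of electrons = 17160 / 96500 = 0.1778 mol
Zn²⁺ + 2e⁻ → Zn, so n(Zn) = 0.1778 / 2 = 0.08890 mol
m = 0.08890 × 65.38 = 5.81 g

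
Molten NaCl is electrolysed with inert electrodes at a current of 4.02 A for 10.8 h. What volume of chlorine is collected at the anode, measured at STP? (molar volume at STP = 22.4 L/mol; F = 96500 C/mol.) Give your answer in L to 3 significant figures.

Q = It = 4.02 × 38880 = 1.563×10^5 C
n(e⁻) = Q/F = 1.563×10^5/96500 = 1.620 mol
2Cl⁻ → Cl₂ + 2e⁻, so n(Cl₂) = 1.620 / 2 = 0.8100 mol
V = 0.8100 × 22.4 = 18.14 L

18.1 L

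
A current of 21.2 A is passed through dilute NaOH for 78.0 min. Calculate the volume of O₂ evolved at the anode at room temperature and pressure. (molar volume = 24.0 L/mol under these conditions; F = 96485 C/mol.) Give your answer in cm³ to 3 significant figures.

Q = 21.2 A × 4680 s = 99220 C
n(e⁻) = Q/F = 99220/96485 = 1.028 mol
2H₂O → O₂ + 4H⁺ + 4e⁻, so n(O₂) = 1.028 / 4 = 0.2570 mol
V = 0.2570 × 24.0 = 6.168 L
= 6170 cm³

6170 cm³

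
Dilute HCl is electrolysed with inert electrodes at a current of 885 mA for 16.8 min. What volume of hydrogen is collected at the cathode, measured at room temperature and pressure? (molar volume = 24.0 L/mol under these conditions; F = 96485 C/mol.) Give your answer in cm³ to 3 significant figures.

Q = 0.885 A × 1008 s = 892.1 C
Moles of electrons = 892.1 / 96485 = 0.009246 mol
2H⁺ + 2e⁻ → H₂, so n(H₂) = 0.009246 / 2 = 0.004623 mol
V = 0.004623 × 24.0 = 0.1110 L
= 111 cm³

111 cm³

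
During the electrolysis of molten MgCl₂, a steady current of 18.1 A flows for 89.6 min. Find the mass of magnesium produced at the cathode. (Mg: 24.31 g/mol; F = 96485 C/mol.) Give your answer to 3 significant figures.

12.3 g

Q = 18.1 A × 5376 s = 97310 C
n(e⁻) = 97310 / 96485 = 1.009 mol
Mg²⁺ + 2e⁻ → Mg, so n(Mg) = 1.009 / 2 = 0.5045 mol
m = 0.5045 × 24.31 = 12.3 g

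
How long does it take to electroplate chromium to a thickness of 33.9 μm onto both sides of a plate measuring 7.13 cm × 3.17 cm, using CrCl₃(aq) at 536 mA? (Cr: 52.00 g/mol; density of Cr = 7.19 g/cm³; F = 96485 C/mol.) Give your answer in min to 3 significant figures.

Plated area = 2 × 7.13 × 3.17 = 45.20 cm²
Volume = 45.20 × 33.9×10⁻⁴ cm = 0.1532 cm³
m(Cr) = 0.1532 × 7.19 = 1.102 g
n(Cr) = 1.102 / 52.00 = 0.02119 mol; n(e⁻) = 3 × 0.02119 = 0.06357 mol
Q = 0.06357 × 96485 = 6134 C
t = 6134 / 0.536 = 11440 s = 191 min

191 min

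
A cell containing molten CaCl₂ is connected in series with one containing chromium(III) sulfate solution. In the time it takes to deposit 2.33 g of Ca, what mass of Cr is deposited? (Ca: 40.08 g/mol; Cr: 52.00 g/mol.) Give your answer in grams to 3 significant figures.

n(Ca) = 2.33 / 40.08 = 0.05813 mol
Ca²⁺ + 2e⁻ → Ca, so n(e⁻) = 2 × 0.05813 = 0.1163 mol
In series, the same 0.1163 mol of electrons flows through the second cell.
Cr³⁺ + 3e⁻ → Cr, so n(Cr) = 0.1163 / 3 = 0.03877 mol
m(Cr) = 0.03877 × 52.00 = 2.02 g

2.02 g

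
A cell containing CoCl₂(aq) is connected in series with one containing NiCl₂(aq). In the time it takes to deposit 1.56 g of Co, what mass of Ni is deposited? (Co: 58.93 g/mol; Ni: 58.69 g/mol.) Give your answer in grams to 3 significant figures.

n(Co) = 1.56 / 58.93 = 0.02647 mol
Co²⁺ + 2e⁻ → Co, so n(e⁻) = 2 × 0.02647 = 0.05294 mol
In series, the same 0.05294 mol of electrons flows through the second cell.
Ni²⁺ + 2e⁻ → Ni, so n(Ni) = 0.05294 / 2 = 0.02647 mol
m(Ni) = 0.02647 × 58.69 = 1.55 g

1.55 g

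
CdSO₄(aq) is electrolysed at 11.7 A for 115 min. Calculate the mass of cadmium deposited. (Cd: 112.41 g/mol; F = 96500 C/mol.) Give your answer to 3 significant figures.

Charge passed = 11.7 × 6900 = 80730 C
n(e⁻) = 80730 / 96500 = 0.8366 mol
Cd²⁺ + 2e⁻ → Cd, so n(Cd) = 0.8366 / 2 = 0.4183 mol
m = 0.4183 × 112.41 = 47.0 g

47.0 g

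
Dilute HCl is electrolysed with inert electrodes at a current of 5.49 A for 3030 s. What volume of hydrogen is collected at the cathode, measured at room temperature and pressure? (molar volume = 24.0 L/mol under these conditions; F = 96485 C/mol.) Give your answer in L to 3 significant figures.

2.07 L

Q = 5.49 A × 3030 s = 16630 C
Moles of electrons = 16630 / 96485 = 0.1724 mol
2H⁺ + 2e⁻ → H₂, so n(H₂) = 0.1724 / 2 = 0.08620 mol
V = 0.08620 × 24.0 = 2.069 L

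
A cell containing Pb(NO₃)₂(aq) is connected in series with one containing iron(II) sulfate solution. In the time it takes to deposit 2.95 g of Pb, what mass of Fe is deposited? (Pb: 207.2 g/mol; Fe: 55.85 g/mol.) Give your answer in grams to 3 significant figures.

0.795 g

n(Pb) = 2.95 / 207.2 = 0.01424 mol
Pb²⁺ + 2e⁻ → Pb, so n(e⁻) = 2 × 0.01424 = 0.02848 mol
Since the cells are in series, n(e⁻) in the Fe cell is also 0.02848 mol.
Fe²⁺ + 2e⁻ → Fe, so n(Fe) = 0.02848 / 2 = 0.01424 mol
m(Fe) = 0.01424 × 55.85 = 0.795 g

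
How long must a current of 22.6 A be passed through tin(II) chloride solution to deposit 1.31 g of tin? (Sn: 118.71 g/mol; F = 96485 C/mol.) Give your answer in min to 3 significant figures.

n(Sn) = 1.31 / 118.71 = 0.01104 mol
Sn²⁺ + 2e⁻ → Sn, so n(e⁻) = 2 × 0.01104 = 0.02208 mol
Q = 0.02208 × 96485 = 2130 C
t = Q / I = 2130 / 22.6 = 94.25 s = 1.57 min

1.57 min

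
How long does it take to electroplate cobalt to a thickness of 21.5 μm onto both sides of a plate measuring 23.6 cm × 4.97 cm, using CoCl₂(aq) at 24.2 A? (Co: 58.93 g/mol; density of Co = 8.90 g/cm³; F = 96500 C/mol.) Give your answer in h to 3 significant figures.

0.169 h

Plated area = 2 × 23.6 × 4.97 = 234.6 cm²
Volume = 234.6 × 21.5×10⁻⁴ cm = 0.5044 cm³
m(Co) = 0.5044 × 8.90 = 4.489 g
n(Co) = 4.489 / 58.93 = 0.07618 mol; n(e⁻) = 2 × 0.07618 = 0.1524 mol
Q = 0.1524 × 96500 = 14710 C
t = 14710 / 24.2 = 607.9 s = 0.169 h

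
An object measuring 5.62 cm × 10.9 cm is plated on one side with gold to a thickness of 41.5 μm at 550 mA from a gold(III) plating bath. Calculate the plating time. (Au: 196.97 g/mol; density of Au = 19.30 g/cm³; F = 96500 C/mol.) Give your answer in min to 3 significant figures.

Plated area = 5.62 × 10.9 = 61.26 cm²
Volume = 61.26 × 41.5×10⁻⁴ cm = 0.2542 cm³
m(Au) = 0.2542 × 19.30 = 4.906 g
n(Au) = 4.906 / 196.97 = 0.02491 mol; n(e⁻) = 3 × 0.02491 = 0.07473 mol
Q = 0.07473 × 96500 = 7211 C
t = 7211 / 0.550 = 13110 s = 219 min

219 min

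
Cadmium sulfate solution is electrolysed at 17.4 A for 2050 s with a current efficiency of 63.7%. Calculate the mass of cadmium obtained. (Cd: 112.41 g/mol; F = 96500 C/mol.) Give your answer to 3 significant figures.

13.2 g

Q = 17.4 × 2050 = 35670 C
n(e⁻) = 35670 / 96500 = 0.3696 mol
Cd²⁺ + 2e⁻ → Cd, so theoretical m(Cd) = 0.1848 × 112.41 = 20.77 g
Actual mass = 63.7% × 20.77 = 13.2 g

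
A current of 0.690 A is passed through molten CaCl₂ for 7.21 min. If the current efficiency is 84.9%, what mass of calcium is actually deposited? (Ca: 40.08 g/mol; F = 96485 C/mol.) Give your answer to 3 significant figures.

0.0526 g

Q = 0.690 × 432.6 = 298.5 C
n(e⁻) = 298.5 / 96485 = 0.003094 mol
Ca²⁺ + 2e⁻ → Ca, so theoretical m(Ca) = 0.001547 × 40.08 = 0.06200 g
Actual mass = 84.9% × 0.06200 = 0.0526 g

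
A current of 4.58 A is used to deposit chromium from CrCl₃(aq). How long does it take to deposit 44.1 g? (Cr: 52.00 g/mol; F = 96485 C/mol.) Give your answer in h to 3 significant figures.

14.9 h

n(Cr) = 44.1 / 52.00 = 0.8481 mol
Cr³⁺ + 3e⁻ → Cr, so n(e⁻) = 3 × 0.8481 = 2.544 mol
Q = 2.544 × 96485 = 2.455×10^5 C
t = Q / I = 2.455×10^5 / 4.58 = 53600 s = 14.9 h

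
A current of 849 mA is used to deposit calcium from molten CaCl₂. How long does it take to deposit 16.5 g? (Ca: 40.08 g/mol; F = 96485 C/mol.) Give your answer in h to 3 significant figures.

n(Ca) = 16.5 / 40.08 = 0.4117 mol
Ca²⁺ + 2e⁻ → Ca, so n(e⁻) = 2 × 0.4117 = 0.8234 mol
Q = 0.8234 × 96485 = 79450 C
t = Q / I = 79450 / 0.849 = 93580 s = 26.0 h

26.0 h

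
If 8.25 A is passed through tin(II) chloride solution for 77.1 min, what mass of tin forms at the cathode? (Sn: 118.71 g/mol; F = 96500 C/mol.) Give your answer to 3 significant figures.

Charge passed = 8.25 × 4626 = 38160 C
n(e⁻) = 38160 / 96500 = 0.3954 mol
Sn²⁺ + 2e⁻ → Sn, so n(Sn) = 0.3954 / 2 = 0.1977 mol
m = 0.1977 × 118.71 = 23.5 g

23.5 g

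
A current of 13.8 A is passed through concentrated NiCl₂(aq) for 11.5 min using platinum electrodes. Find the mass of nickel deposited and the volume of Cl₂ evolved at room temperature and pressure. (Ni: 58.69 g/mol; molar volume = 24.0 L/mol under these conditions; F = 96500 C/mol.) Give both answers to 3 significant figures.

Q = 13.8 × 690 = 9522 C; n(e⁻) = 9522 / 96500 = 0.09867 mol
Cathode: Ni²⁺ + 2e⁻ → Ni → n(Ni) = 0.09867/2 = 0.04934 mol → 2.90 g
Anode: 2Cl⁻ → Cl₂ + 2e⁻ → n(Cl₂) = 0.09867/2 = 0.04934 mol → 1.18 L

2.90 g Ni; 1.18 L Cl₂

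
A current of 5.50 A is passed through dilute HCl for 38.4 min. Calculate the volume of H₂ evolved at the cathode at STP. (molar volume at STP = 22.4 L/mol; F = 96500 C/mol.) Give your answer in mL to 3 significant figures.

Q = 5.50 A × 2304 s = 12670 C
n(e⁻) = 12670 / 96500 = 0.1313 mol
2H⁺ + 2e⁻ → H₂, so n(H₂) = 0.1313 / 2 = 0.06565 mol
V = 0.06565 × 22.4 = 1.471 L
= 1470 mL

1470 mL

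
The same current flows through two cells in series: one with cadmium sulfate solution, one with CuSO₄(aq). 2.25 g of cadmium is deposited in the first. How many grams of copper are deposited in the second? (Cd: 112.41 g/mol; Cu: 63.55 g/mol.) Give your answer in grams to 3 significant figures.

n(Cd) = 2.25 / 112.41 = 0.02002 mol
Cd²⁺ + 2e⁻ → Cd, so n(e⁻) = 2 × 0.02002 = 0.04004 mol
In series, the same 0.04004 mol of electrons flows through the second cell.
Cu²⁺ + 2e⁻ → Cu, so n(Cu) = 0.04004 / 2 = 0.02002 mol
m(Cu) = 0.02002 × 63.55 = 1.27 g

1.27 g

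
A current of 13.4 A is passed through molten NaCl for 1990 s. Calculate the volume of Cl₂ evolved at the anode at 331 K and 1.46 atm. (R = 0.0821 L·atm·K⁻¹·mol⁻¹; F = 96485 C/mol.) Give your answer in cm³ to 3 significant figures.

2570 cm³

Charge passed = 13.4 × 1990 = 26670 C
n(e⁻) = 26670 / 96485 = 0.2764 mol
2Cl⁻ → Cl₂ + 2e⁻, so n(Cl₂) = 0.2764 / 2 = 0.1382 mol
V = nRT/P = 0.1382 × 0.0821 × 331 / 1.46 = 2.572 L
= 2570 cm³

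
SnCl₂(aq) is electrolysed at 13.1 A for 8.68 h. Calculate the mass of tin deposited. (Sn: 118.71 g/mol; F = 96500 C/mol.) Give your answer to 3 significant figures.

252 g

Q = 13.1 A × 31248 s = 4.093×10^5 C
Moles of electrons = 4.093×10^5 / 96500 = 4.241 mol
Sn²⁺ + 2e⁻ → Sn, so n(Sn) = 4.241 / 2 = 2.121 mol
m = 2.121 × 118.71 = 252 g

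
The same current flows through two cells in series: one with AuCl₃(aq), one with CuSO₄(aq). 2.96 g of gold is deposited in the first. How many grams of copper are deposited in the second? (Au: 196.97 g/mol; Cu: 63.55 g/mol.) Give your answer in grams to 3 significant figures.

n(Au) = 2.96 / 196.97 = 0.01503 mol
Au³⁺ + 3e⁻ → Au, so n(e⁻) = 3 × 0.01503 = 0.04509 mol
Since the cells are in series, n(e⁻) in the Cu cell is also 0.04509 mol.
Cu²⁺ + 2e⁻ → Cu, so n(Cu) = 0.04509 / 2 = 0.02255 mol
m(Cu) = 0.02255 × 63.55 = 1.43 g

1.43 g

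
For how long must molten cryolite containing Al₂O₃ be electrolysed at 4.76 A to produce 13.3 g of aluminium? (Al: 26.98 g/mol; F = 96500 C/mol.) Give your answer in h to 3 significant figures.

n(Al) = 13.3 / 26.98 = 0.4930 mol
Al³⁺ + 3e⁻ → Al, so n(e⁻) = 3 × 0.4930 = 1.479 mol
Q = 1.479 × 96500 = 1.427×10^5 C
t = Q / I = 1.427×10^5 / 4.76 = 29980 s = 8.33 h

8.33 h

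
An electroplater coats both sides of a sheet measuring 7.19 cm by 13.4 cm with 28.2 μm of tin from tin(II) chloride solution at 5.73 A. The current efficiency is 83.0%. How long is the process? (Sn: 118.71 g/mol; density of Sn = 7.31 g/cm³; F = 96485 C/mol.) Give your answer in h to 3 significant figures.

Plated area = 2 × 7.19 × 13.4 = 192.7 cm²
Volume = 192.7 × 28.2×10⁻⁴ cm = 0.5434 cm³
m(Sn) = 0.5434 × 7.31 = 3.972 g
n(Sn) = 3.972 / 118.71 = 0.03346 mol; n(e⁻) = 2 × 0.03346 = 0.06692 mol
Q = 0.06692 × 96485 / 0.830 = 7779 C
t = 7779 / 5.73 = 1358 s = 0.377 h

0.377 h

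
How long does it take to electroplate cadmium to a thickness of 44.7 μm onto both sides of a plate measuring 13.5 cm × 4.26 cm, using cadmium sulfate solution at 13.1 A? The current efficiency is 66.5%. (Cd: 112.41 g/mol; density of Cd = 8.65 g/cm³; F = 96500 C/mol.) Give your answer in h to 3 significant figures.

Plated area = 2 × 13.5 × 4.26 = 115.0 cm²
Volume = 115.0 × 44.7×10⁻⁴ cm = 0.5141 cm³
m(Cd) = 0.5141 × 8.65 = 4.447 g
n(Cd) = 4.447 / 112.41 = 0.03956 mol; n(e⁻) = 2 × 0.03956 = 0.07912 mol
Q = 0.07912 × 96500 / 0.665 = 11480 C
t = 11480 / 13.1 = 876.3 s = 0.243 h

0.243 h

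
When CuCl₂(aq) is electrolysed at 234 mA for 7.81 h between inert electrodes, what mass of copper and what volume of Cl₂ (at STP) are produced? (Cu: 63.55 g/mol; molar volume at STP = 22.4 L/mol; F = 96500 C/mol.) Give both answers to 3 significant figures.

2.17 g Cu; 0.764 L Cl₂

Q = 0.234 × 28116 = 6579 C; n(e⁻) = 6579 / 96500 = 0.06818 mol
Cathode: Cu²⁺ + 2e⁻ → Cu → n(Cu) = 0.06818/2 = 0.03409 mol → 2.17 g
Anode: 2Cl⁻ → Cl₂ + 2e⁻ → n(Cl₂) = 0.06818/2 = 0.03409 mol → 0.764 L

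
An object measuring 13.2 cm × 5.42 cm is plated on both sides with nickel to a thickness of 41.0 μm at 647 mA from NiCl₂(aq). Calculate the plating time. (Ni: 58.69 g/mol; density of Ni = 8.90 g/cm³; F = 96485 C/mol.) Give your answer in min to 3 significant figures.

Plated area = 2 × 13.2 × 5.42 = 143.1 cm²
Volume = 143.1 × 41.0×10⁻⁴ cm = 0.5867 cm³
m(Ni) = 0.5867 × 8.90 = 5.222 g
n(Ni) = 5.222 / 58.69 = 0.08898 mol; n(e⁻) = 2 × 0.08898 = 0.1780 mol
Q = 0.1780 × 96485 = 17170 C
t = 17170 / 0.647 = 26540 s = 442 min

442 min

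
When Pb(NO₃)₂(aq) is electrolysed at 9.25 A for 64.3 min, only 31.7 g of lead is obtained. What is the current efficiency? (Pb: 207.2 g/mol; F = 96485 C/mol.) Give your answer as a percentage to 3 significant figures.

Q = 9.25 × 3858 = 35690 C
n(e⁻) = 35690 / 96485 = 0.3699 mol
Pb²⁺ + 2e⁻ → Pb, so theoretical n(Pb) = 0.1850 mol → 38.33 g
Efficiency = 31.7 / 38.33 = 0.8270 = 82.7%

82.7%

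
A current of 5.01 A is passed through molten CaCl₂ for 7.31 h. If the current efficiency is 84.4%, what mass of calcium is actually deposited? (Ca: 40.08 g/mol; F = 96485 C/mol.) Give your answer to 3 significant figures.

23.1 g

Q = 5.01 × 26316 = 1.318×10^5 C
n(e⁻) = 1.318×10^5 / 96485 = 1.366 mol
Ca²⁺ + 2e⁻ → Ca, so theoretical m(Ca) = 0.6830 × 40.08 = 27.37 g
Actual mass = 84.4% × 27.37 = 23.1 g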